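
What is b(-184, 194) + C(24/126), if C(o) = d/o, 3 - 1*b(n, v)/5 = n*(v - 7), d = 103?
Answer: 690383/4 ≈ 1.7260e+5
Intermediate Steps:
b(n, v) = 15 - 5*n*(-7 + v) (b(n, v) = 15 - 5*n*(v - 7) = 15 - 5*n*(-7 + v))
C(o) = 103/o
b(-184, 194) + C(24/126) = (15 + 35*(-184) - 5*(-184)*194) + 103/((24/126)) = (15 - 6440 + 178480) + 103/((24*(1/126))) = 172055 + 103/(4/21) = 172055 + 103*(21/4) = 172055 + 2163/4 = 690383/4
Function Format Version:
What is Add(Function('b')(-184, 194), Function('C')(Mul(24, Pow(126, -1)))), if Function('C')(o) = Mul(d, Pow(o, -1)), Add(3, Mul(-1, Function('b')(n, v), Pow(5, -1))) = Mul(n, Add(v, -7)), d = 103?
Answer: Rational(690383, 4) ≈ 1.7260e+5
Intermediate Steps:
Function('b')(n, v) = Add(15, Mul(-5, n, Add(-7, v))) (Function('b')(n, v) = Add(15, Mul(-5, Mul(n, Add(v, -7)))) = Add(15, Mul(-5, Mul(n, Add(-7, v)))) = Add(15, Mul(-5, n, Add(-7, v))))
Function('C')(o) = Mul(103, Pow(o, -1))
Add(Function('b')(-184, 194), Function('C')(Mul(24, Pow(126, -1)))) = Add(Add(15, Mul(35, -184), Mul(-5, -184, 194)), Mul(103, Pow(Mul(24, Pow(126, -1)), -1))) = Add(Add(15, -6440, 178480), Mul(103, Pow(Mul(24, Rational(1, 126)), -1))) = Add(172055, Mul(103, Pow(Rational(4, 21), -1))) = Add(172055, Mul(103, Rational(21, 4))) = Add(172055, Rational(2163, 4)) = Rational(690383, 4)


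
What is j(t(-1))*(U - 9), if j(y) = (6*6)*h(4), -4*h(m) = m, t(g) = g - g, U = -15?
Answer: 864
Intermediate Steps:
t(g) = 0
h(m) = -m/4
j(y) = -36 (j(y) = (6*6)*(-¼*4) = 36*(-1) = -36)
j(t(-1))*(U - 9) = -36*(-15 - 9) = -36*(-24) = 864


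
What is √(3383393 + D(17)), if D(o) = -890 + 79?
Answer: √3382582 ≈ 1839.2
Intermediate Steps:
D(o) = -811
√(3383393 + D(17)) = √(3383393 - 811) = √3382582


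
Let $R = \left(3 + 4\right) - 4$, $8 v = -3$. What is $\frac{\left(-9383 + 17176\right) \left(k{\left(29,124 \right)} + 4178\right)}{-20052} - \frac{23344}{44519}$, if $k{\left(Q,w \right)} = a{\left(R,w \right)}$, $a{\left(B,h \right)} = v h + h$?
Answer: $- \frac{984571103171}{595129992} \approx -1654.4$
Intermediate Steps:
$v = - \frac{3}{8}$ ($v = \frac{1}{8} \left(-3\right) = - \frac{3}{8} \approx -0.375$)
$R = 3$ ($R = 7 - 4 = 3$)
$a{\left(B,h \right)} = \frac{5 h}{8}$ ($a{\left(B,h \right)} = - \frac{3 h}{8} + h = \frac{5 h}{8}$)
$k{\left(Q,w \right)} = \frac{5 w}{8}$
$\frac{\left(-9383 + 17176\right) \left(k{\left(29,124 \right)} + 4178\right)}{-20052} - \frac{23344}{44519} = \frac{\left(-9383 + 17176\right) \left(\frac{5}{8} \cdot 124 + 4178\right)}{-20052} - \frac{23344}{44519} = 7793 \left(\frac{155}{2} + 4178\right) \left(- \frac{1}{20052}\right) - \frac{23344}{44519} = 7793 \cdot \frac{8511}{2} \left(- \frac{1}{20052}\right) - \frac{23344}{44519} = \frac{66326223}{2} \left(- \frac{1}{20052}\right) - \frac{23344}{44519} = - \frac{22108741}{13368} - \frac{23344}{44519} = - \frac{984571103171}{595129992}$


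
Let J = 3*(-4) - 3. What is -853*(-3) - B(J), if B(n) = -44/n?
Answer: 38341/15 ≈ 2556.1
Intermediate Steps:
J = -15 (J = -12 - 3 = -15)
-853*(-3) - B(J) = -853*(-3) - (-44)/(-15) = 2559 - (-44)*(-1)/15 = 2559 - 1*44/15 = 2559 - 44/15 = 38341/15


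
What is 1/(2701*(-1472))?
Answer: -1/3975872 ≈ -2.5152e-7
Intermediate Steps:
1/(2701*(-1472)) = 1/(-3975872) = -1/3975872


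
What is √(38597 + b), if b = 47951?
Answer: 2*√21637 ≈ 294.19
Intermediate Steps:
√(38597 + b) = √(38597 + 47951) = √86548 = 2*√21637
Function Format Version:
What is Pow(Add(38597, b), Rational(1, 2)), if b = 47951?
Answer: Mul(2, Pow(21637, Rational(1, 2))) ≈ 294.19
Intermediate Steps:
Pow(Add(38597, b), Rational(1, 2)) = Pow(Add(38597, 47951), Rational(1, 2)) = Pow(86548, Rational(1, 2)) = Mul(2, Pow(21637, Rational(1, 2)))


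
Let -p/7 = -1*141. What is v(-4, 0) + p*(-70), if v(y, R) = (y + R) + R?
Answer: -69094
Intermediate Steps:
v(y, R) = y + 2*R (v(y, R) = (R + y) + R = y + 2*R)
p = 987 (p = -(-7)*141 = -7*(-141) = 987)
v(-4, 0) + p*(-70) = (-4 + 2*0) + 987*(-70) = (-4 + 0) - 69090 = -4 - 69090 = -69094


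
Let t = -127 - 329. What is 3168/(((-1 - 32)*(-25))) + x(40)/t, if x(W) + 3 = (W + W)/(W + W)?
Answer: 21913/5700 ≈ 3.8444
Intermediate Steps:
x(W) = -2 (x(W) = -3 + (W + W)/(W + W) = -3 + (2*W)/((2*W)) = -3 + (2*W)*(1/(2*W)) = -3 + 1 = -2)
t = -456
3168/(((-1 - 32)*(-25))) + x(40)/t = 3168/(((-1 - 32)*(-25))) - 2/(-456) = 3168/((-33*(-25))) - 2*(-1/456) = 3168/825 + 1/228 = 3168*(1/825) + 1/228 = 96/25 + 1/228 = 21913/5700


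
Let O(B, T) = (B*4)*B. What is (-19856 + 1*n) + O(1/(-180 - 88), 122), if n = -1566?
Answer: -384653431/17956 ≈ -21422.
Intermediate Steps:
O(B, T) = 4*B² (O(B, T) = (4*B)*B = 4*B²)
(-19856 + 1*n) + O(1/(-180 - 88), 122) = (-19856 + 1*(-1566)) + 4*(1/(-180 - 88))² = (-19856 - 1566) + 4*(1/(-268))² = -21422 + 4*(-1/268)² = -21422 + 4*(1/71824) = -21422 + 1/17956 = -384653431/17956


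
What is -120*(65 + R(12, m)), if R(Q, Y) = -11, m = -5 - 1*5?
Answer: -6480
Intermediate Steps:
m = -10 (m = -5 - 5 = -10)
-120*(65 + R(12, m)) = -120*(65 - 11) = -120*54 = -6480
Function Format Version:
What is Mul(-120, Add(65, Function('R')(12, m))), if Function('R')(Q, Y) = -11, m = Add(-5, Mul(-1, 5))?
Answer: -6480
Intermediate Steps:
m = -10 (m = Add(-5, -5) = -10)
Mul(-120, Add(65, Function('R')(12, m))) = Mul(-120, Add(65, -11)) = Mul(-120, 54) = -6480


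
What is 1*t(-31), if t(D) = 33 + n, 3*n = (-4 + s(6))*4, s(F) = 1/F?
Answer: 251/9 ≈ 27.889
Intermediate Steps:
n = -46/9 (n = ((-4 + 1/6)*4)/3 = ((-4 + ⅙)*4)/3 = (-23/6*4)/3 = (⅓)*(-46/3) = -46/9 ≈ -5.1111)
t(D) = 251/9 (t(D) = 33 - 46/9 = 251/9)
1*t(-31) = 1*(251/9) = 251/9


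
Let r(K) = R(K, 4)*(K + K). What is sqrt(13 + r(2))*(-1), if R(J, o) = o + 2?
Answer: -sqrt(37) ≈ -6.0828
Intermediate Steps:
R(J, o) = 2 + o
r(K) = 12*K (r(K) = (2 + 4)*(K + K) = 6*(2*K) = 12*K)
sqrt(13 + r(2))*(-1) = sqrt(13 + 12*2)*(-1) = sqrt(13 + 24)*(-1) = sqrt(37)*(-1) = -sqrt(37)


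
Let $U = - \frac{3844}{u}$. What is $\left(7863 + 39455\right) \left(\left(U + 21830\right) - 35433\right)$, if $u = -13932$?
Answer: $- \frac{2241845831584}{3483} \approx -6.4365 \cdot 10^{8}$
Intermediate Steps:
$U = \frac{961}{3483}$ ($U = - \frac{3844}{-13932} = \left(-3844\right) \left(- \frac{1}{13932}\right) = \frac{961}{3483} \approx 0.27591$)
$\left(7863 + 39455\right) \left(\left(U + 21830\right) - 35433\right) = \left(7863 + 39455\right) \left(\left(\frac{961}{3483} + 21830\right) - 35433\right) = 47318 \left(\frac{76034851}{3483} - 35433\right) = 47318 \left(- \frac{47378288}{3483}\right) = - \frac{2241845831584}{3483}$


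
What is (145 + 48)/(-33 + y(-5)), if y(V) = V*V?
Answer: -193/8 ≈ -24.125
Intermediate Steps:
y(V) = V²
(145 + 48)/(-33 + y(-5)) = (145 + 48)/(-33 + (-5)²) = 193/(-33 + 25) = 193/(-8) = 193*(-⅛) = -193/8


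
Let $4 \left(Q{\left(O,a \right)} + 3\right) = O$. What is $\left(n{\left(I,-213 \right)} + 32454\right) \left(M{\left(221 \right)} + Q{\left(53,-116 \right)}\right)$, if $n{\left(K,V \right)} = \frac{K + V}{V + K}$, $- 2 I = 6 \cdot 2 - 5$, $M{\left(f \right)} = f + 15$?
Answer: $\frac{31968175}{4} \approx 7.992 \cdot 10^{6}$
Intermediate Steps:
$M{\left(f \right)} = 15 + f$
$Q{\left(O,a \right)} = -3 + \frac{O}{4}$
$I = - \frac{7}{2}$ ($I = - \frac{6 \cdot 2 - 5}{2} = - \frac{12 - 5}{2} = \left(- \frac{1}{2}\right) 7 = - \frac{7}{2} \approx -3.5$)
$n{\left(K,V \right)} = 1$ ($n{\left(K,V \right)} = \frac{K + V}{K + V} = 1$)
$\left(n{\left(I,-213 \right)} + 32454\right) \left(M{\left(221 \right)} + Q{\left(53,-116 \right)}\right) = \left(1 + 32454\right) \left(\left(15 + 221\right) + \left(-3 + \frac{1}{4} \cdot 53\right)\right) = 32455 \left(236 + \left(-3 + \frac{53}{4}\right)\right) = 32455 \left(236 + \frac{41}{4}\right) = 32455 \cdot \frac{985}{4} = \frac{31968175}{4}$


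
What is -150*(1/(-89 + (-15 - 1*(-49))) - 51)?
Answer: 84180/11 ≈ 7652.7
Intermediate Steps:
-150*(1/(-89 + (-15 - 1*(-49))) - 51) = -150*(1/(-89 + (-15 + 49)) - 51) = -150*(1/(-89 + 34) - 51) = -150*(1/(-55) - 51) = -150*(-1/55 - 51) = -150*(-2806/55) = 84180/11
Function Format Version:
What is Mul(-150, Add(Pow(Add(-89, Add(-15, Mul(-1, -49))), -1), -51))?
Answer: Rational(84180, 11) ≈ 7652.7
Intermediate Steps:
Mul(-150, Add(Pow(Add(-89, Add(-15, Mul(-1, -49))), -1), -51)) = Mul(-150, Add(Pow(Add(-89, Add(-15, 49)), -1), -51)) = Mul(-150, Add(Pow(Add(-89, 34), -1), -51)) = Mul(-150, Add(Pow(-55, -1), -51)) = Mul(-150, Add(Rational(-1, 55), -51)) = Mul(-150, Rational(-2806, 55)) = Rational(84180, 11)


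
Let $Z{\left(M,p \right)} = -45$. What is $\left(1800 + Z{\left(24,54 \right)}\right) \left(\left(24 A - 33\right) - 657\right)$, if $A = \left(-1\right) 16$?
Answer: $-1884870$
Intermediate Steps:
$A = -16$
$\left(1800 + Z{\left(24,54 \right)}\right) \left(\left(24 A - 33\right) - 657\right) = \left(1800 - 45\right) \left(\left(24 \left(-16\right) - 33\right) - 657\right) = 1755 \left(\left(-384 - 33\right) - 657\right) = 1755 \left(-417 - 657\right) = 1755 \left(-1074\right) = -1884870$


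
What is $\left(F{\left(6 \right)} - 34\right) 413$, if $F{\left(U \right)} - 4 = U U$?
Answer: $2478$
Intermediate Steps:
$F{\left(U \right)} = 4 + U^{2}$ ($F{\left(U \right)} = 4 + U U = 4 + U^{2}$)
$\left(F{\left(6 \right)} - 34\right) 413 = \left(\left(4 + 6^{2}\right) - 34\right) 413 = \left(\left(4 + 36\right) - 34\right) 413 = \left(40 - 34\right) 413 = 6 \cdot 413 = 2478$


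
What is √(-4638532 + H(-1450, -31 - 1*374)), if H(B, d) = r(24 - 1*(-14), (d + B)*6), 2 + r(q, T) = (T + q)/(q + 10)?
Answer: I*√166995543/6 ≈ 2153.8*I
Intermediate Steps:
r(q, T) = -2 + (T + q)/(10 + q) (r(q, T) = -2 + (T + q)/(q + 10) = -2 + (T + q)/(10 + q))
H(B, d) = -29/24 + B/8 + d/8 (H(B, d) = (-20 + (d + B)*6 - (24 - 1*(-14)))/(10 + (24 - 1*(-14))) = (-20 + (B + d)*6 - (24 + 14))/(10 + (24 + 14)) = (-20 + (6*B + 6*d) - 1*38)/(10 + 38) = (-20 + (6*B + 6*d) - 38)/48 = (-58 + 6*B + 6*d)/48 = -29/24 + B/8 + d/8)
√(-4638532 + H(-1450, -31 - 1*374)) = √(-4638532 + (-29/24 + (⅛)*(-1450) + (-31 - 1*374)/8)) = √(-4638532 + (-29/24 - 725/4 + (-31 - 374)/8)) = √(-4638532 + (-29/24 - 725/4 + (⅛)*(-405))) = √(-4638532 + (-29/24 - 725/4 - 405/8)) = √(-4638532 - 2797/12) = √(-55665181/12) = I*√166995543/6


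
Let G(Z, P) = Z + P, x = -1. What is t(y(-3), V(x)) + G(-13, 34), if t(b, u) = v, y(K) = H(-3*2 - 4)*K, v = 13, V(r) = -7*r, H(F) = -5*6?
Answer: 34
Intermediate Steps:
H(F) = -30
G(Z, P) = P + Z
y(K) = -30*K
t(b, u) = 13
t(y(-3), V(x)) + G(-13, 34) = 13 + (34 - 13) = 13 + 21 = 34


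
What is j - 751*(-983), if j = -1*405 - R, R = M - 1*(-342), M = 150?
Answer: 737336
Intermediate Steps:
R = 492 (R = 150 - 1*(-342) = 150 + 342 = 492)
j = -897 (j = -1*405 - 1*492 = -405 - 492 = -897)
j - 751*(-983) = -897 - 751*(-983) = -897 + 738233 = 737336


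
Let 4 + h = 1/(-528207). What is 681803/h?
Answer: -360133117221/2112829 ≈ -1.7045e+5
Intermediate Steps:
h = -2112829/528207 (h = -4 + 1/(-528207) = -4 - 1/528207 = -2112829/528207 ≈ -4.0000)
681803/h = 681803/(-2112829/528207) = 681803*(-528207/2112829) = -360133117221/2112829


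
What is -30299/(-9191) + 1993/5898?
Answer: 197021165/54208518 ≈ 3.6345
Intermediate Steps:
-30299/(-9191) + 1993/5898 = -30299*(-1/9191) + 1993*(1/5898) = 30299/9191 + 1993/5898 = 197021165/54208518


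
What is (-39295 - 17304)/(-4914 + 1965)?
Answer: 56599/2949 ≈ 19.193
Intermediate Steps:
(-39295 - 17304)/(-4914 + 1965) = -56599/(-2949) = -56599*(-1/2949) = 56599/2949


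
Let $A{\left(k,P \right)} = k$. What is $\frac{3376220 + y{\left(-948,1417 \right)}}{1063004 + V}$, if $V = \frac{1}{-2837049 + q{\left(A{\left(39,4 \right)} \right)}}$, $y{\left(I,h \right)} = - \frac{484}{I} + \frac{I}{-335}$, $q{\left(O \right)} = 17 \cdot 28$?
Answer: $\frac{760358290646255603}{239398826113878945} \approx 3.1761$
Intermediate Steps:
$q{\left(O \right)} = 476$
$y{\left(I,h \right)} = - \frac{484}{I} - \frac{I}{335}$ ($y{\left(I,h \right)} = - \frac{484}{I} + I \left(- \frac{1}{335}\right) = - \frac{484}{I} - \frac{I}{335}$)
$V = - \frac{1}{2836573}$ ($V = \frac{1}{-2837049 + 476} = \frac{1}{-2836573} = - \frac{1}{2836573} \approx -3.5254 \cdot 10^{-7}$)
$\frac{3376220 + y{\left(-948,1417 \right)}}{1063004 + V} = \frac{3376220 - \left(- \frac{948}{335} + \frac{484}{-948}\right)}{1063004 - \frac{1}{2836573}} = \frac{3376220 + \left(\left(-484\right) \left(- \frac{1}{948}\right) + \frac{948}{335}\right)}{\frac{3015288445291}{2836573}} = \left(3376220 + \left(\frac{121}{237} + \frac{948}{335}\right)\right) \frac{2836573}{3015288445291} = \left(3376220 + \frac{265211}{79395}\right) \frac{2836573}{3015288445291} = \frac{268055252111}{79395} \cdot \frac{2836573}{3015288445291} = \frac{760358290646255603}{239398826113878945}$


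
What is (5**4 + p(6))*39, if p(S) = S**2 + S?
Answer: 26013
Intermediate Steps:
p(S) = S + S**2
(5**4 + p(6))*39 = (5**4 + 6*(1 + 6))*39 = (625 + 6*7)*39 = (625 + 42)*39 = 667*39 = 26013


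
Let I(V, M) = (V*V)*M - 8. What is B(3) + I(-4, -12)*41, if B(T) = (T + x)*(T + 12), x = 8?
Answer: -8035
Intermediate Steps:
I(V, M) = -8 + M*V**2 (I(V, M) = V**2*M - 8 = M*V**2 - 8 = -8 + M*V**2)
B(T) = (8 + T)*(12 + T) (B(T) = (T + 8)*(T + 12) = (8 + T)*(12 + T))
B(3) + I(-4, -12)*41 = (96 + 3**2 + 20*3) + (-8 - 12*(-4)**2)*41 = (96 + 9 + 60) + (-8 - 12*16)*41 = 165 + (-8 - 192)*41 = 165 - 200*41 = 165 - 8200 = -8035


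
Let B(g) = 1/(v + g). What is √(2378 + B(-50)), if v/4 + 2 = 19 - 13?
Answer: √2748934/34 ≈ 48.764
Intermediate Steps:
v = 16 (v = -8 + 4*(19 - 13) = -8 + 4*6 = -8 + 24 = 16)
B(g) = 1/(16 + g)
√(2378 + B(-50)) = √(2378 + 1/(16 - 50)) = √(2378 + 1/(-34)) = √(2378 - 1/34) = √(80851/34) = √2748934/34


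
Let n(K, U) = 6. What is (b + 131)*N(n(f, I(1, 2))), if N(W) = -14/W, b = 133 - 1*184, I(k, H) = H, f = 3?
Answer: -560/3 ≈ -186.67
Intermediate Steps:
b = -51 (b = 133 - 184 = -51)
(b + 131)*N(n(f, I(1, 2))) = (-51 + 131)*(-14/6) = 80*(-14*⅙) = 80*(-7/3) = -560/3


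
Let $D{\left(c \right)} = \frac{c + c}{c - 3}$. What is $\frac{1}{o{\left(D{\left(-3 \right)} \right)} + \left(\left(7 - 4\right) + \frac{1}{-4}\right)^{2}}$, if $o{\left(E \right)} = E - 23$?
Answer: $- \frac{16}{231} \approx -0.069264$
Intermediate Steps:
$D{\left(c \right)} = \frac{2 c}{-3 + c}$
$o{\left(E \right)} = -23 + E$
$\frac{1}{o{\left(D{\left(-3 \right)} \right)} + \left(\left(7 - 4\right) + \frac{1}{-4}\right)^{2}} = \frac{1}{\left(-23 + 2 \left(-3\right) \frac{1}{-3 - 3}\right) + \left(\left(7 - 4\right) + \frac{1}{-4}\right)^{2}} = \frac{1}{\left(-23 + 2 \left(-3\right) \frac{1}{-6}\right) + \left(3 - \frac{1}{4}\right)^{2}} = \frac{1}{\left(-23 + 2 \left(-3\right) \left(- \frac{1}{6}\right)\right) + \left(\frac{11}{4}\right)^{2}} = \frac{1}{\left(-23 + 1\right) + \frac{121}{16}} = \frac{1}{-22 + \frac{121}{16}} = \frac{1}{- \frac{231}{16}} = - \frac{16}{231}$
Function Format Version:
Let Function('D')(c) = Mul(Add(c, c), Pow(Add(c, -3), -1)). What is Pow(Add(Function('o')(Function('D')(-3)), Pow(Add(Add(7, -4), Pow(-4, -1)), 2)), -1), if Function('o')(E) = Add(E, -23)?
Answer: Rational(-16, 231) ≈ -0.069264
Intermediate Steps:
Function('D')(c) = Mul(2, c, Pow(Add(-3, c), -1)) (Function('D')(c) = Mul(Mul(2, c), Pow(Add(-3, c), -1)) = Mul(2, c, Pow(Add(-3, c), -1)))
Function('o')(E) = Add(-23, E)
Pow(Add(Function('o')(Function('D')(-3)), Pow(Add(Add(7, -4), Pow(-4, -1)), 2)), -1) = Pow(Add(Add(-23, Mul(2, -3, Pow(Add(-3, -3), -1))), Pow(Add(Add(7, -4), Pow(-4, -1)), 2)), -1) = Pow(Add(Add(-23, Mul(2, -3, Pow(-6, -1))), Pow(Add(3, Rational(-1, 4)), 2)), -1) = Pow(Add(Add(-23, Mul(2, -3, Rational(-1, 6))), Pow(Rational(11, 4), 2)), -1) = Pow(Add(Add(-23, 1), Rational(121, 16)), -1) = Pow(Add(-22, Rational(121, 16)), -1) = Pow(Rational(-231, 16), -1) = Rational(-16, 231)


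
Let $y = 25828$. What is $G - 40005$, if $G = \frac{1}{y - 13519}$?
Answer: $- \frac{492421544}{12309} \approx -40005.0$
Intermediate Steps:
$G = \frac{1}{12309}$ ($G = \frac{1}{25828 - 13519} = \frac{1}{12309} \approx 8.1241 \cdot 10^{-5}$)
$G - 40005 = \frac{1}{12309} - 40005 = - \frac{492421544}{12309}$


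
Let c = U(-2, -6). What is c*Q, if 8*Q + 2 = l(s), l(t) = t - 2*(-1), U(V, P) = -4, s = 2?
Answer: -1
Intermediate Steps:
l(t) = 2 + t (l(t) = t + 2 = 2 + t)
c = -4
Q = 1/4 (Q = -1/4 + (2 + 2)/8 = -1/4 + (1/8)*4 = -1/4 + 1/2 = 1/4 ≈ 0.25000)
c*Q = -4*1/4 = -1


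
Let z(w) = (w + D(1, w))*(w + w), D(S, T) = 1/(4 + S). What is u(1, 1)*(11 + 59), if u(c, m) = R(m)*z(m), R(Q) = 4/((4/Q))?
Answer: 168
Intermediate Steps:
R(Q) = Q (R(Q) = 4*(Q/4) = Q)
z(w) = 2*w*(⅕ + w) (z(w) = (w + 1/(4 + 1))*(w + w) = (w + 1/5)*(2*w) = (w + ⅕)*(2*w) = (⅕ + w)*(2*w) = 2*w*(⅕ + w))
u(c, m) = 2*m²*(1 + 5*m)/5 (u(c, m) = m*(2*m*(1 + 5*m)/5) = 2*m²*(1 + 5*m)/5)
u(1, 1)*(11 + 59) = (1²*(⅖ + 2*1))*(11 + 59) = (1*(⅖ + 2))*70 = (1*(12/5))*70 = (12/5)*70 = 168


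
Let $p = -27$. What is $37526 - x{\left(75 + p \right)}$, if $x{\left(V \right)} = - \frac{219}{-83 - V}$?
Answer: $\frac{4915687}{131} \approx 37524.0$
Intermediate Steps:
$37526 - x{\left(75 + p \right)} = 37526 - \frac{219}{83 + \left(75 - 27\right)} = 37526 - \frac{219}{83 + 48} = 37526 - \frac{219}{131} = \frac{4915687}{131}$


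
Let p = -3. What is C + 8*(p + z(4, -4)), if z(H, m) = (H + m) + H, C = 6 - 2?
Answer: 12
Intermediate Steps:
C = 4
z(H, m) = m + 2*H
C + 8*(p + z(4, -4)) = 4 + 8*(-3 + (-4 + 2*4)) = 4 + 8*(-3 + (-4 + 8)) = 4 + 8*(-3 + 4) = 4 + 8*1 = 4 + 8 = 12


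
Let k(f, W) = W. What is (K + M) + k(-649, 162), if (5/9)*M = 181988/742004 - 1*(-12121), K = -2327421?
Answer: -2138307830733/927505 ≈ -2.3054e+6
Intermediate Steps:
M = 20236528062/927505 (M = 9*(181988/742004 - 1*(-12121))/5 = 9*(181988*(1/742004) + 12121)/5 = 9*(45497/185501 + 12121)/5 = (9/5)*(2248503118/185501) = 20236528062/927505 ≈ 21818.)
(K + M) + k(-649, 162) = (-2327421 + 20236528062/927505) + 162 = -2138458086543/927505 + 162 = -2138307830733/927505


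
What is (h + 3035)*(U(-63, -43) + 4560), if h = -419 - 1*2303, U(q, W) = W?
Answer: 1413821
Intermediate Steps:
h = -2722 (h = -419 - 2303 = -2722)
(h + 3035)*(U(-63, -43) + 4560) = (-2722 + 3035)*(-43 + 4560) = 313*4517 = 1413821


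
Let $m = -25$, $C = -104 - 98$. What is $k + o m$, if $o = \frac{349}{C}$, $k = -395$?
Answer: $- \frac{71065}{202} \approx -351.81$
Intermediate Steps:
$C = -202$
$o = - \frac{349}{202}$ ($o = \frac{349}{-202} = 349 \left(- \frac{1}{202}\right) = - \frac{349}{202} \approx -1.7277$)
$k + o m = -395 - - \frac{8725}{202} = -395 + \frac{8725}{202} = - \frac{71065}{202}$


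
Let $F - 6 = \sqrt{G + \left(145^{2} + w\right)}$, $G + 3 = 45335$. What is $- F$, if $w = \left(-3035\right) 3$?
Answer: $-6 - 2 \sqrt{14313} \approx -245.27$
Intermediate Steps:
$G = 45332$ ($G = -3 + 45335 = 45332$)
$w = -9105$
$F = 6 + 2 \sqrt{14313}$ ($F = 6 + \sqrt{45332 - \left(9105 - 145^{2}\right)} = 6 + \sqrt{45332 + \left(21025 - 9105\right)} = 6 + \sqrt{45332 + 11920} = 6 + \sqrt{57252} = 6 + 2 \sqrt{14313} \approx 245.27$)
$- F = - (6 + 2 \sqrt{14313}) = -6 - 2 \sqrt{14313}$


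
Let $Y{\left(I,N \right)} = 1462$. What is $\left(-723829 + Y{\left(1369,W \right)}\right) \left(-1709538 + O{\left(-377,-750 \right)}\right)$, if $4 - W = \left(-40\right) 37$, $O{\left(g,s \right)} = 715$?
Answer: $1234397344041$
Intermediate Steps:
$W = 1484$ ($W = 4 - \left(-40\right) 37 = 4 - -1480 = 4 + 1480 = 1484$)
$\left(-723829 + Y{\left(1369,W \right)}\right) \left(-1709538 + O{\left(-377,-750 \right)}\right) = \left(-723829 + 1462\right) \left(-1709538 + 715\right) = \left(-722367\right) \left(-1708823\right) = 1234397344041$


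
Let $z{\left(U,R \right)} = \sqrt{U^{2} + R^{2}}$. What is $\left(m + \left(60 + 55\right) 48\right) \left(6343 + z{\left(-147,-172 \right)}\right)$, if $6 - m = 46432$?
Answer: $-259466758 - 40906 \sqrt{51193} \approx -2.6872 \cdot 10^{8}$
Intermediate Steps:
$m = -46426$ ($m = 6 - 46432 = -46426$)
$z{\left(U,R \right)} = \sqrt{R^{2} + U^{2}}$
$\left(m + \left(60 + 55\right) 48\right) \left(6343 + z{\left(-147,-172 \right)}\right) = \left(-46426 + \left(60 + 55\right) 48\right) \left(6343 + \sqrt{\left(-172\right)^{2} + \left(-147\right)^{2}}\right) = \left(-46426 + 115 \cdot 48\right) \left(6343 + \sqrt{29584 + 21609}\right) = \left(-46426 + 5520\right) \left(6343 + \sqrt{51193}\right) = - 40906 \left(6343 + \sqrt{51193}\right) = -259466758 - 40906 \sqrt{51193}$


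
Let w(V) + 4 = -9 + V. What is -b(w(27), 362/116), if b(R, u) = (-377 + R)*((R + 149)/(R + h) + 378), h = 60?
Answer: 10213005/74 ≈ 1.3801e+5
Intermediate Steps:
w(V) = -13 + V (w(V) = -4 + (-9 + V) = -13 + V)
b(R, u) = (-377 + R)*(378 + (149 + R)/(60 + R)) (b(R, u) = (-377 + R)*((R + 149)/(R + 60) + 378) = (-377 + R)*((149 + R)/(60 + R) + 378) = (-377 + R)*(378 + (149 + R)/(60 + R)))
-b(w(27), 362/116) = -(-8606533 - 120054*(-13 + 27) + 379*(-13 + 27)²)/(60 + (-13 + 27)) = -(-8606533 - 120054*14 + 379*14²)/(60 + 14) = -(-8606533 - 1680756 + 379*196)/74 = -(-8606533 - 1680756 + 74284)/74 = -(-10213005)/74 = -1*(-10213005/74) = 10213005/74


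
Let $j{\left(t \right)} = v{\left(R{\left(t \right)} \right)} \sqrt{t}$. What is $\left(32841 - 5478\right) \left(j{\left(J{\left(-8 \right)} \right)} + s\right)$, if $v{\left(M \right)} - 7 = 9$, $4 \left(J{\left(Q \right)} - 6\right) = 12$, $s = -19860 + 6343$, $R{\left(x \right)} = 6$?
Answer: $-368552247$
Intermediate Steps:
$s = -13517$
$J{\left(Q \right)} = 9$ ($J{\left(Q \right)} = 6 + \frac{1}{4} \cdot 12 = 6 + 3 = 9$)
$v{\left(M \right)} = 16$ ($v{\left(M \right)} = 7 + 9 = 16$)
$j{\left(t \right)} = 16 \sqrt{t}$
$\left(32841 - 5478\right) \left(j{\left(J{\left(-8 \right)} \right)} + s\right) = \left(32841 - 5478\right) \left(16 \sqrt{9} - 13517\right) = 27363 \left(16 \cdot 3 - 13517\right) = 27363 \left(48 - 13517\right) = 27363 \left(-13469\right) = -368552247$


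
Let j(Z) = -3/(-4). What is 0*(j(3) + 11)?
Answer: 0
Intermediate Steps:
j(Z) = 3/4 (j(Z) = -3*(-1/4) = 3/4)
0*(j(3) + 11) = 0*(3/4 + 11) = 0*(47/4) = 0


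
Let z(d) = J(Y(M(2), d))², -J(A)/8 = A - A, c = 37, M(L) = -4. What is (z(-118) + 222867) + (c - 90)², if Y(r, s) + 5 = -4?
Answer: 225676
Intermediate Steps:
Y(r, s) = -9 (Y(r, s) = -5 - 4 = -9)
J(A) = 0 (J(A) = -8*(A - A) = -8*0 = 0)
z(d) = 0 (z(d) = 0² = 0)
(z(-118) + 222867) + (c - 90)² = (0 + 222867) + (37 - 90)² = 222867 + (-53)² = 222867 + 2809 = 225676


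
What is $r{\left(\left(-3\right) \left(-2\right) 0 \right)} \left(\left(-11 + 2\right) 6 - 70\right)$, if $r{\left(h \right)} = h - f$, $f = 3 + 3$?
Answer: $744$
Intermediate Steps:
$f = 6$
$r{\left(h \right)} = -6 + h$ ($r{\left(h \right)} = h - 6 = -6 + h$)
$r{\left(\left(-3\right) \left(-2\right) 0 \right)} \left(\left(-11 + 2\right) 6 - 70\right) = \left(-6 + \left(-3\right) \left(-2\right) 0\right) \left(\left(-11 + 2\right) 6 - 70\right) = \left(-6 + 6 \cdot 0\right) \left(\left(-9\right) 6 - 70\right) = \left(-6 + 0\right) \left(-54 - 70\right) = \left(-6\right) \left(-124\right) = 744$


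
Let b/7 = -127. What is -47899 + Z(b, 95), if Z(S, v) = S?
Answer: -48788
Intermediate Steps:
b = -889 (b = 7*(-127) = -889)
-47899 + Z(b, 95) = -47899 - 889 = -48788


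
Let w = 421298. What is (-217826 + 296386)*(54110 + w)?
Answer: 37348052480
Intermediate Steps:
(-217826 + 296386)*(54110 + w) = (-217826 + 296386)*(54110 + 421298) = 78560*475408 = 37348052480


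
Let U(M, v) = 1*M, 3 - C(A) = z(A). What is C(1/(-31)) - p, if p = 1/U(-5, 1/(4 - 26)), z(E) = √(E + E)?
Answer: 16/5 - I*√62/31 ≈ 3.2 - 0.254*I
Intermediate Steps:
z(E) = √2*√E (z(E) = √(2*E) = √2*√E)
C(A) = 3 - √2*√A
U(M, v) = M
p = -⅕ (p = 1/(-5) = -⅕ ≈ -0.20000)
C(1/(-31)) - p = (3 - √2*√(1/(-31))) - 1*(-⅕) = (3 - √2*√(-1/31)) + ⅕ = (3 - √2*I*√31/31) + ⅕ = (3 - I*√62/31) + ⅕ = 16/5 - I*√62/31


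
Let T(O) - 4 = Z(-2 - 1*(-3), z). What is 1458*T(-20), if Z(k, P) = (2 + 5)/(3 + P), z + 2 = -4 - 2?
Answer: 18954/5 ≈ 3790.8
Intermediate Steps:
z = -8 (z = -2 + (-4 - 2) = -2 - 6 = -8)
Z(k, P) = 7/(3 + P)
T(O) = 13/5 (T(O) = 4 + 7/(3 - 8) = 4 + 7/(-5) = 4 + 7*(-⅕) = 4 - 7/5 = 13/5)
1458*T(-20) = 1458*(13/5) = 18954/5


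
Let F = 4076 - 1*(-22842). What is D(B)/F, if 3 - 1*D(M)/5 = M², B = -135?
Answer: -45555/13459 ≈ -3.3847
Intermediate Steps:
F = 26918 (F = 4076 + 22842 = 26918)
D(M) = 15 - 5*M²
D(B)/F = (15 - 5*(-135)²)/26918 = (15 - 5*18225)*(1/26918) = (15 - 91125)*(1/26918) = -91110*1/26918 = -45555/13459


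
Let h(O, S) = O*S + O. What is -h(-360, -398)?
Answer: -142920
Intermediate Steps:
h(O, S) = O + O*S
-h(-360, -398) = -(-360)*(1 - 398) = -(-360)*(-397) = -1*142920 = -142920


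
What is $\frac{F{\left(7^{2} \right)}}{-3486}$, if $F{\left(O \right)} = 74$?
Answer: $- \frac{37}{1743} \approx -0.021228$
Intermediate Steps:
$\frac{F{\left(7^{2} \right)}}{-3486} = \frac{74}{-3486} = 74 \left(- \frac{1}{3486}\right) = - \frac{37}{1743}$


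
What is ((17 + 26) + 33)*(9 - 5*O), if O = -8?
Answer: 3724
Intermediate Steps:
((17 + 26) + 33)*(9 - 5*O) = ((17 + 26) + 33)*(9 - 5*(-8)) = (43 + 33)*(9 + 40) = 76*49 = 3724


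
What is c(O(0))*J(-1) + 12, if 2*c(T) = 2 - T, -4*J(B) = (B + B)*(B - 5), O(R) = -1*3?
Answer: 9/2 ≈ 4.5000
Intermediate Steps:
O(R) = -3
J(B) = -B*(-5 + B)/2 (J(B) = -(B + B)*(B - 5)/4 = -2*B*(-5 + B)/4 = -B*(-5 + B)/2)
c(T) = 1 - T/2 (c(T) = (2 - T)/2 = 1 - T/2)
c(O(0))*J(-1) + 12 = (1 - ½*(-3))*((½)*(-1)*(5 - 1*(-1))) + 12 = (1 + 3/2)*((½)*(-1)*(5 + 1)) + 12 = 5*((½)*(-1)*6)/2 + 12 = (5/2)*(-3) + 12 = -15/2 + 12 = 9/2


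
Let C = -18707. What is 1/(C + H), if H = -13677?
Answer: -1/32384 ≈ -3.0879e-5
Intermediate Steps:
1/(C + H) = 1/(-18707 - 13677) = 1/(-32384) = -1/32384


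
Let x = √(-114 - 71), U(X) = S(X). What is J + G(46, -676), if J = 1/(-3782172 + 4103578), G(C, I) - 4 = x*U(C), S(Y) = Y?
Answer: 1285625/321406 + 46*I*√185 ≈ 4.0 + 625.67*I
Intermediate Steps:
U(X) = X
x = I*√185 (x = √(-185) = I*√185 ≈ 13.601*I)
G(C, I) = 4 + I*C*√185 (G(C, I) = 4 + (I*√185)*C = 4 + I*C*√185)
J = 1/321406 ≈ 3.1113e-6
J + G(46, -676) = 1/321406 + (4 + I*46*√185) = 1/321406 + (4 + 46*I*√185) = 1285625/321406 + 46*I*√185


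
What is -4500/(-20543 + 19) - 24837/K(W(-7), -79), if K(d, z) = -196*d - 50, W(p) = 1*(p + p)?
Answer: -41469299/4607638 ≈ -9.0001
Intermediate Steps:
W(p) = 2*p (W(p) = 1*(2*p) = 2*p)
K(d, z) = -50 - 196*d
-4500/(-20543 + 19) - 24837/K(W(-7), -79) = -4500/(-20543 + 19) - 24837/(-50 - 392*(-7)) = -4500/(-20524) - 24837/(-50 - 196*(-14)) = -4500*(-1/20524) - 24837/(-50 + 2744) = 1125/5131 - 24837/2694 = 1125/5131 - 24837*1/2694 = 1125/5131 - 8279/898 = -41469299/4607638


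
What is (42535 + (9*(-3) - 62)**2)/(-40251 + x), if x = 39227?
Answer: -6307/128 ≈ -49.273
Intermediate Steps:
(42535 + (9*(-3) - 62)**2)/(-40251 + x) = (42535 + (9*(-3) - 62)**2)/(-40251 + 39227) = (42535 + (-27 - 62)**2)/(-1024) = (42535 + (-89)**2)*(-1/1024) = (42535 + 7921)*(-1/1024) = 50456*(-1/1024) = -6307/128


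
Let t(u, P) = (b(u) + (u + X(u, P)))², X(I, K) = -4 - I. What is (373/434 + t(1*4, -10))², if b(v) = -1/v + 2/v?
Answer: 2684172481/12054784 ≈ 222.66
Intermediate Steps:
b(v) = 1/v
t(u, P) = (-4 + 1/u)² (t(u, P) = (1/u + (u + (-4 - u)))² = (1/u - 4)² = (-4 + 1/u)²)
(373/434 + t(1*4, -10))² = (373/434 + (1 - 4*4)²/(1*4)²)² = (373*(1/434) + (1 - 4*4)²/4²)² = (373/434 + (1 - 16)²/16)² = (373/434 + (1/16)*(-15)²)² = (373/434 + (1/16)*225)² = (373/434 + 225/16)² = (51809/3472)² = 2684172481/12054784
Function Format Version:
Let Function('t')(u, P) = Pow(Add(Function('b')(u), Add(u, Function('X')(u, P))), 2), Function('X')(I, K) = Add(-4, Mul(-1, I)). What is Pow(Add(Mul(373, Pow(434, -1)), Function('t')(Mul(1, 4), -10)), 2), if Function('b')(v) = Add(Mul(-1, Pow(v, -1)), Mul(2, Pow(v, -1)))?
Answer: Rational(2684172481, 12054784) ≈ 222.66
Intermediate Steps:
Function('b')(v) = Pow(v, -1)
Function('t')(u, P) = Pow(Add(-4, Pow(u, -1)), 2) (Function('t')(u, P) = Pow(Add(Pow(u, -1), Add(u, Add(-4, Mul(-1, u)))), 2) = Pow(Add(Pow(u, -1), -4), 2) = Pow(Add(-4, Pow(u, -1)), 2))
Pow(Add(Mul(373, Pow(434, -1)), Function('t')(Mul(1, 4), -10)), 2) = Pow(Add(Mul(373, Pow(434, -1)), Mul(Pow(Mul(1, 4), -2), Pow(Add(1, Mul(-4, Mul(1, 4))), 2))), 2) = Pow(Add(Mul(373, Rational(1, 434)), Mul(Pow(4, -2), Pow(Add(1, Mul(-4, 4)), 2))), 2) = Pow(Add(Rational(373, 434), Mul(Rational(1, 16), Pow(Add(1, -16), 2))), 2) = Pow(Add(Rational(373, 434), Mul(Rational(1, 16), Pow(-15, 2))), 2) = Pow(Add(Rational(373, 434), Mul(Rational(1, 16), 225)), 2) = Pow(Add(Rational(373, 434), Rational(225, 16)), 2) = Pow(Rational(51809, 3472), 2) = Rational(2684172481, 12054784)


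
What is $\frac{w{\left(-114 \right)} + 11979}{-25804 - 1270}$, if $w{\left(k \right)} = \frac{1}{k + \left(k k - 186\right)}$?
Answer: $- \frac{152085385}{343731504} \approx -0.44245$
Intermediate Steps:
$w{\left(k \right)} = \frac{1}{-186 + k + k^{2}}$ ($w{\left(k \right)} = \frac{1}{k + \left(k^{2} - 186\right)} = \frac{1}{k + \left(-186 + k^{2}\right)} = \frac{1}{-186 + k + k^{2}}$)
$\frac{w{\left(-114 \right)} + 11979}{-25804 - 1270} = \frac{\frac{1}{-186 - 114 + \left(-114\right)^{2}} + 11979}{-25804 - 1270} = \frac{\frac{1}{-186 - 114 + 12996} + 11979}{-27074} = \left(\frac{1}{12696} + 11979\right) \left(- \frac{1}{27074}\right) = \frac{152085385}{12696} \left(- \frac{1}{27074}\right) = - \frac{152085385}{343731504}$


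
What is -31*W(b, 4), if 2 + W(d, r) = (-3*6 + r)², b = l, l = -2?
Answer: -6014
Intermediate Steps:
b = -2
W(d, r) = -2 + (-18 + r)² (W(d, r) = -2 + (-3*6 + r)² = -2 + (-18 + r)²)
-31*W(b, 4) = -31*(-2 + (-18 + 4)²) = -31*(-2 + (-14)²) = -31*(-2 + 196) = -31*194 = -6014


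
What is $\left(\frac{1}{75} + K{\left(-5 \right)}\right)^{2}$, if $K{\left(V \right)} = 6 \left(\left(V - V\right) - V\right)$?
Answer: $\frac{5067001}{5625} \approx 900.8$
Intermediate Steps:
$K{\left(V \right)} = - 6 V$ ($K{\left(V \right)} = 6 \left(0 - V\right) = 6 \left(- V\right) = - 6 V$)
$\left(\frac{1}{75} + K{\left(-5 \right)}\right)^{2} = \left(\frac{1}{75} - -30\right)^{2} = \left(\frac{1}{75} + 30\right)^{2} = \left(\frac{2251}{75}\right)^{2} = \frac{5067001}{5625}$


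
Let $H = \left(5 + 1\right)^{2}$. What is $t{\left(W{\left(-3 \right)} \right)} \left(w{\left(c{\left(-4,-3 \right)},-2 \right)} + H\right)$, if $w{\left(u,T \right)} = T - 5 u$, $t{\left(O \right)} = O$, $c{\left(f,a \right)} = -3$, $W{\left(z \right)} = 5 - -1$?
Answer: $294$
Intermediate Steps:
$W{\left(z \right)} = 6$ ($W{\left(z \right)} = 5 + 1 = 6$)
$H = 36$ ($H = 6^{2} = 36$)
$t{\left(W{\left(-3 \right)} \right)} \left(w{\left(c{\left(-4,-3 \right)},-2 \right)} + H\right) = 6 \left(\left(-2 - -15\right) + 36\right) = 6 \left(\left(-2 + 15\right) + 36\right) = 6 \left(13 + 36\right) = 6 \cdot 49 = 294$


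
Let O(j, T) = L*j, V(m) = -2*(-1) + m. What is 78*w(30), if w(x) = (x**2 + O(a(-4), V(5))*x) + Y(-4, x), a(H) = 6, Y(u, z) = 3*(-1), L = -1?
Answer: 55926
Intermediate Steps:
V(m) = 2 + m
Y(u, z) = -3
O(j, T) = -j
w(x) = -3 + x**2 - 6*x (w(x) = (x**2 + (-1*6)*x) - 3 = (x**2 - 6*x) - 3 = -3 + x**2 - 6*x)
78*w(30) = 78*(-3 + 30**2 - 6*30) = 78*(-3 + 900 - 180) = 78*717 = 55926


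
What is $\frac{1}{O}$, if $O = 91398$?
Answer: $\frac{1}{91398} \approx 1.0941 \cdot 10^{-5}$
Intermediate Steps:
$\frac{1}{O} = \frac{1}{91398}$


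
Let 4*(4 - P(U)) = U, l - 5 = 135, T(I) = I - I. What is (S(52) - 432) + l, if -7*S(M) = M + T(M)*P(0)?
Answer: -2096/7 ≈ -299.43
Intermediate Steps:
T(I) = 0
l = 140 (l = 5 + 135 = 140)
P(U) = 4 - U/4
S(M) = -M/7 (S(M) = -(M + 0*(4 - ¼*0))/7 = -(M + 0*(4 + 0))/7 = -(M + 0*4)/7 = -(M + 0)/7 = -M/7)
(S(52) - 432) + l = (-⅐*52 - 432) + 140 = (-52/7 - 432) + 140 = -3076/7 + 140 = -2096/7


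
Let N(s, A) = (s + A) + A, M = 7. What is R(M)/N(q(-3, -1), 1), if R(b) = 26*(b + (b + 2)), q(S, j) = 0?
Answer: 208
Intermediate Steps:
R(b) = 52 + 52*b (R(b) = 26*(b + (2 + b)) = 26*(2 + 2*b) = 52 + 52*b)
N(s, A) = s + 2*A (N(s, A) = (A + s) + A = s + 2*A)
R(M)/N(q(-3, -1), 1) = (52 + 52*7)/(0 + 2*1) = (52 + 364)/(0 + 2) = 416/2 = (½)*416 = 208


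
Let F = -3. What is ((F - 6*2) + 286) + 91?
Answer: 362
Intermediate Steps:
((F - 6*2) + 286) + 91 = ((-3 - 6*2) + 286) + 91 = ((-3 - 12) + 286) + 91 = (-15 + 286) + 91 = 271 + 91 = 362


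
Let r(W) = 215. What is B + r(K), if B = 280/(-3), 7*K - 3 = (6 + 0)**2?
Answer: 365/3 ≈ 121.67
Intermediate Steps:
K = 39/7 (K = 3/7 + (6 + 0)**2/7 = 3/7 + (1/7)*6**2 = 3/7 + (1/7)*36 = 3/7 + 36/7 = 39/7 ≈ 5.5714)
B = -280/3 (B = 280*(-1/3) = -280/3 ≈ -93.333)
B + r(K) = -280/3 + 215 = 365/3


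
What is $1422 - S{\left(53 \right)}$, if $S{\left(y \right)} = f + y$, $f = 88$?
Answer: $1281$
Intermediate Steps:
$S{\left(y \right)} = 88 + y$
$1422 - S{\left(53 \right)} = 1422 - \left(88 + 53\right) = 1422 - 141 = 1281$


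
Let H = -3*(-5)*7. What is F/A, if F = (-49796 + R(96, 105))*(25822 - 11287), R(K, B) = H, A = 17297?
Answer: -722258685/17297 ≈ -41756.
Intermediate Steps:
H = 105 (H = 15*7 = 105)
R(K, B) = 105
F = -722258685 (F = (-49796 + 105)*(25822 - 11287) = -49691*14535 = -722258685)
F/A = -722258685/17297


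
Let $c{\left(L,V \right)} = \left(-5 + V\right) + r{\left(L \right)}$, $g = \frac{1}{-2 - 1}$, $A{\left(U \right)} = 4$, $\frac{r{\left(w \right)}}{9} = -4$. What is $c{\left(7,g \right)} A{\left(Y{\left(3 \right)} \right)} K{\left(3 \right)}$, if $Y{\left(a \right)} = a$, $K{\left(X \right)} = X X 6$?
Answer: $-8928$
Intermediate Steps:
$K{\left(X \right)} = 6 X^{2}$ ($K{\left(X \right)} = X^{2} \cdot 6 = 6 X^{2}$)
$r{\left(w \right)} = -36$ ($r{\left(w \right)} = 9 \left(-4\right) = -36$)
$g = - \frac{1}{3}$ ($g = \frac{1}{-3} = - \frac{1}{3} \approx -0.33333$)
$c{\left(L,V \right)} = -41 + V$ ($c{\left(L,V \right)} = \left(-5 + V\right) - 36 = -41 + V$)
$c{\left(7,g \right)} A{\left(Y{\left(3 \right)} \right)} K{\left(3 \right)} = \left(-41 - \frac{1}{3}\right) 4 \cdot 6 \cdot 3^{2} = \left(- \frac{124}{3}\right) 4 \cdot 6 \cdot 9 = \left(- \frac{496}{3}\right) 54 = -8928$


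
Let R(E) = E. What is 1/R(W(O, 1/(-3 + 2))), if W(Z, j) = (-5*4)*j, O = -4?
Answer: 1/20 ≈ 0.050000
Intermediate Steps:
W(Z, j) = -20*j
1/R(W(O, 1/(-3 + 2))) = 1/(-20/(-3 + 2)) = 1/(-20/(-1)) = 1/(-20*(-1)) = 1/20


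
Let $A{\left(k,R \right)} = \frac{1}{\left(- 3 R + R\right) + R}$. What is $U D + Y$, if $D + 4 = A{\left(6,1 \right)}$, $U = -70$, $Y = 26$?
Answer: $376$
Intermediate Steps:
$A{\left(k,R \right)} = - \frac{1}{R}$ ($A{\left(k,R \right)} = \frac{1}{- 2 R + R} = \frac{1}{\left(-1\right) R} = - \frac{1}{R}$)
$D = -5$ ($D = -4 - 1^{-1} = -4 - 1 = -5$)
$U D + Y = \left(-70\right) \left(-5\right) + 26 = 350 + 26 = 376$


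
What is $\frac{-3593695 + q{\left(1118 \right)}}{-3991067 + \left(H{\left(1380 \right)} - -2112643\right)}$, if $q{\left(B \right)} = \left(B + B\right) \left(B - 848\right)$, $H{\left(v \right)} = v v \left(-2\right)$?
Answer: $\frac{2989975}{5687224} \approx 0.52574$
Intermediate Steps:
$H{\left(v \right)} = - 2 v^{2}$ ($H{\left(v \right)} = v^{2} \left(-2\right) = - 2 v^{2}$)
$q{\left(B \right)} = 2 B \left(-848 + B\right)$
$\frac{-3593695 + q{\left(1118 \right)}}{-3991067 + \left(H{\left(1380 \right)} - -2112643\right)} = \frac{-3593695 + 2 \cdot 1118 \left(-848 + 1118\right)}{-3991067 - \left(-2112643 + 2 \cdot 1380^{2}\right)} = \frac{-3593695 + 2 \cdot 1118 \cdot 270}{-3991067 + \left(\left(-2\right) 1904400 + 2112643\right)} = \frac{-3593695 + 603720}{-3991067 + \left(-3808800 + 2112643\right)} = - \frac{2989975}{-3991067 - 1696157} = - \frac{2989975}{-5687224} = \left(-2989975\right) \left(- \frac{1}{5687224}\right) = \frac{2989975}{5687224}$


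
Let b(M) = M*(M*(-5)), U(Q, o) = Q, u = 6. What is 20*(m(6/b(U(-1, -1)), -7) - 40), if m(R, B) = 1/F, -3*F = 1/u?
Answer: -1160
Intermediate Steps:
b(M) = -5*M² (b(M) = M*(-5*M) = -5*M²)
F = -1/18 (F = -⅓/6 = -⅓*⅙ = -1/18 ≈ -0.055556)
m(R, B) = -18 (m(R, B) = 1/(-1/18) = -18)
20*(m(6/b(U(-1, -1)), -7) - 40) = 20*(-18 - 40) = 20*(-58) = -1160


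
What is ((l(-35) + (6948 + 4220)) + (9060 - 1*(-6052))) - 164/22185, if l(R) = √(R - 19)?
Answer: 583021636/22185 + 3*I*√6 ≈ 26280.0 + 7.3485*I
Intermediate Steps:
l(R) = √(-19 + R)
((l(-35) + (6948 + 4220)) + (9060 - 1*(-6052))) - 164/22185 = ((√(-19 - 35) + (6948 + 4220)) + (9060 - 1*(-6052))) - 164/22185 = ((√(-54) + 11168) + (9060 + 6052)) - 164*1/22185 = ((3*I*√6 + 11168) + 15112) - 164/22185 = ((11168 + 3*I*√6) + 15112) - 164/22185 = (26280 + 3*I*√6) - 164/22185 = 583021636/22185 + 3*I*√6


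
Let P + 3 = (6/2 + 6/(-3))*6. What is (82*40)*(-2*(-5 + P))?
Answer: 13120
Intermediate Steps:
P = 3 (P = -3 + (6/2 + 6/(-3))*6 = -3 + (6*(½) + 6*(-⅓))*6 = -3 + (3 - 2)*6 = -3 + 1*6 = -3 + 6 = 3)
(82*40)*(-2*(-5 + P)) = (82*40)*(-2*(-5 + 3)) = 3280*(-2*(-2)) = 3280*4 = 13120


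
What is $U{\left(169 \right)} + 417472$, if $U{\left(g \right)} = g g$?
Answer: $446033$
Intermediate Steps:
$U{\left(g \right)} = g^{2}$
$U{\left(169 \right)} + 417472 = 169^{2} + 417472 = 28561 + 417472 = 446033$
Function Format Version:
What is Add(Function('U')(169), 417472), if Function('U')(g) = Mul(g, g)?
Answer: 446033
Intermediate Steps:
Function('U')(g) = Pow(g, 2)
Add(Function('U')(169), 417472) = Add(Pow(169, 2), 417472) = Add(28561, 417472) = 446033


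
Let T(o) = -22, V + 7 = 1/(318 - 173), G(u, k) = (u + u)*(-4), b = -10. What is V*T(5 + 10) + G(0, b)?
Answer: 22308/145 ≈ 153.85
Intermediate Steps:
G(u, k) = -8*u (G(u, k) = (2*u)*(-4) = -8*u)
V = -1014/145 (V = -7 + 1/(318 - 173) = -7 + 1/145 = -1014/145 ≈ -6.9931)
V*T(5 + 10) + G(0, b) = -1014/145*(-22) - 8*0 = 22308/145 + 0 = 22308/145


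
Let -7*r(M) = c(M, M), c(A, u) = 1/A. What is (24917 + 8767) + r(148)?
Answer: 34896623/1036 ≈ 33684.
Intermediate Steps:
r(M) = -1/(7*M)
(24917 + 8767) + r(148) = (24917 + 8767) - 1/7/148 = 33684 - 1/7*1/148 = 33684 - 1/1036 = 34896623/1036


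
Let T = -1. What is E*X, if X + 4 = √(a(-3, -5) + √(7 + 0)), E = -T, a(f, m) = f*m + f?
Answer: -4 + √(12 + √7) ≈ -0.17302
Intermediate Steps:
a(f, m) = f + f*m
E = 1 (E = -1*(-1) = 1)
X = -4 + √(12 + √7) (X = -4 + √(-3*(1 - 5) + √(7 + 0)) = -4 + √(-3*(-4) + √7) = -4 + √(12 + √7) ≈ -0.17302)
E*X = 1*(-4 + √(12 + √7)) = -4 + √(12 + √7)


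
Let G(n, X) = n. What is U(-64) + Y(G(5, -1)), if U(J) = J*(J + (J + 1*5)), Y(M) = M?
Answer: 7877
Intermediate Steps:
U(J) = J*(5 + 2*J) (U(J) = J*(J + (J + 5)) = J*(J + (5 + J)) = J*(5 + 2*J))
U(-64) + Y(G(5, -1)) = -64*(5 + 2*(-64)) + 5 = -64*(5 - 128) + 5 = -64*(-123) + 5 = 7872 + 5 = 7877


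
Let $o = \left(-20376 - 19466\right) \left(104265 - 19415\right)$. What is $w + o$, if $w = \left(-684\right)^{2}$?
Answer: $-3380125844$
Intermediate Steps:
$w = 467856$
$o = -3380593700$ ($o = \left(-39842\right) 84850 = -3380593700$)
$w + o = 467856 - 3380593700 = -3380125844$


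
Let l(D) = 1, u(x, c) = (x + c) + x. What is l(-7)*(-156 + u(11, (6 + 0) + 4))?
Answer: -124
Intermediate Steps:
u(x, c) = c + 2*x (u(x, c) = (c + x) + x = c + 2*x)
l(-7)*(-156 + u(11, (6 + 0) + 4)) = 1*(-156 + (((6 + 0) + 4) + 2*11)) = 1*(-156 + ((6 + 4) + 22)) = 1*(-156 + (10 + 22)) = 1*(-156 + 32) = 1*(-124) = -124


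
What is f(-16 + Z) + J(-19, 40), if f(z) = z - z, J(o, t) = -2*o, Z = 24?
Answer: 38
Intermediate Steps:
f(z) = 0
f(-16 + Z) + J(-19, 40) = 0 - 2*(-19) = 0 + 38 = 38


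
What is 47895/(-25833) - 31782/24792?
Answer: -111579847/35580652 ≈ -3.1360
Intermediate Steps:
47895/(-25833) - 31782/24792 = 47895*(-1/25833) - 31782*1/24792 = -15965/8611 - 5297/4132 = -111579847/35580652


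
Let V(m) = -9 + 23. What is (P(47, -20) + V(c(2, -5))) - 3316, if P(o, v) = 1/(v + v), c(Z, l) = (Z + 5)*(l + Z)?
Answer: -132081/40 ≈ -3302.0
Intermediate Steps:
c(Z, l) = (5 + Z)*(Z + l)
P(o, v) = 1/(2*v)
V(m) = 14
(P(47, -20) + V(c(2, -5))) - 3316 = ((1/2)/(-20) + 14) - 3316 = ((1/2)*(-1/20) + 14) - 3316 = (-1/40 + 14) - 3316 = 559/40 - 3316 = -132081/40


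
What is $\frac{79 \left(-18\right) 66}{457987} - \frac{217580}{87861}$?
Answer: $- \frac{107894742032}{40239195807} \approx -2.6813$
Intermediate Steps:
$\frac{79 \left(-18\right) 66}{457987} - \frac{217580}{87861} = \left(-1422\right) 66 \cdot \frac{1}{457987} - \frac{217580}{87861} = \left(-93852\right) \frac{1}{457987} - \frac{217580}{87861} = - \frac{93852}{457987} - \frac{217580}{87861} = - \frac{107894742032}{40239195807}$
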